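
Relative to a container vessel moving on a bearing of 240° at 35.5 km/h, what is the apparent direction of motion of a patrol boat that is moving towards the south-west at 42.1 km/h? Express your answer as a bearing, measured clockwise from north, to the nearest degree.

175°

Taking east as x and north as y: patrol boat velocity = (-29.769, -29.769) km/h; container vessel velocity = (-30.744, -17.750) km/h.
Velocity of patrol boat relative to container vessel = (-29.769, -29.769) − (-30.744, -17.750) = (0.975, -12.019) km/h.
Bearing = atan2(0.97, -12.02) = 175.36° clockwise from north.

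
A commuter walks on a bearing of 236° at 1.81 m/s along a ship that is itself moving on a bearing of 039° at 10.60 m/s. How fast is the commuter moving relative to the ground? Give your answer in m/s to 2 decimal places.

8.88 m/s

Taking east as x and north as y: ship velocity = (6.671, 8.238) m/s; commuter velocity relative to ship = (-1.501, -1.012) m/s.
Velocity relative to ground = (6.671, 8.238) + (-1.501, -1.012) = (5.170, 7.226) m/s.
Speed = |(5.170, 7.226)| = 8.885 m/s.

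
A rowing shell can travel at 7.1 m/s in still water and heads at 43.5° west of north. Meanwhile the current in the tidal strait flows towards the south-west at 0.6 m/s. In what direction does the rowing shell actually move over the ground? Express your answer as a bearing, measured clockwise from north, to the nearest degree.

312°

Taking east as x and north as y: velocity relative to the water = (-4.887, 5.150) m/s; the water relative to ground = (-0.424, -0.424) m/s.
Velocity relative to ground = (-4.887, 5.150) + (-0.424, -0.424) = (-5.312, 4.726) m/s.
Bearing = atan2(-5.31, 4.73) = 311.66° clockwise from north.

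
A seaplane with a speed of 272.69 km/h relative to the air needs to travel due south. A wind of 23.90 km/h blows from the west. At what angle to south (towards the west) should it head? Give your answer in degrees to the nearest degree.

The wind pushes perpendicular to the desired track; the heading must have a component into the wind equal to 23.90 km/h: 272.69 sin θ = 23.90.
sin θ = 0.0876, so θ = 5.028°.

5°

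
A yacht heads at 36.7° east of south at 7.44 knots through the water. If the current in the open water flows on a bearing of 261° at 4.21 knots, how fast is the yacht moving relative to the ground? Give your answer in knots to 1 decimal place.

6.6 knots

Taking east as x and north as y: velocity relative to the water = (4.446, -5.965) knots; the water relative to ground = (-4.158, -0.659) knots.
Velocity relative to ground = (4.446, -5.965) + (-4.158, -0.659) = (0.288, -6.624) knots.
Speed = |(0.288, -6.624)| = 6.630 knots.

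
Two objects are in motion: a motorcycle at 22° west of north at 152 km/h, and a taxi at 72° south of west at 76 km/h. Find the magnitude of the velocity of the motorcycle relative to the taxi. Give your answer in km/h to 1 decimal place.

215.8 km/h

Taking east as x and north as y: motorcycle velocity = (-56.940, 140.932) km/h; taxi velocity = (-23.485, -72.280) km/h.
Velocity of motorcycle relative to taxi = (-56.940, 140.932) − (-23.485, -72.280) = (-33.455, 213.212) km/h.
Magnitude = |(-33.455, 213.212)| = 215.821 km/h.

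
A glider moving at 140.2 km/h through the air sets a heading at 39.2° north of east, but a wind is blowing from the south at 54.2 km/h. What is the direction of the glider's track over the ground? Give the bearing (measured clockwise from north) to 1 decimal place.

037.3°

Taking east as x and north as y: velocity relative to the air = (108.647, 88.611) km/h; the air relative to ground = (0.000, 54.200) km/h.
Velocity relative to ground = (108.647, 88.611) + (0.000, 54.200) = (108.647, 142.811) km/h.
Bearing = atan2(108.65, 142.81) = 37.26° clockwise from north.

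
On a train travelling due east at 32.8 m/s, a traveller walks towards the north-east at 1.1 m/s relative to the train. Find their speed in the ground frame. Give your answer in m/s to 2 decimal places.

33.59 m/s

Taking east as x and north as y: train velocity = (32.800, 0.000) m/s; traveller velocity relative to train = (0.778, 0.778) m/s.
Velocity relative to ground = (32.800, 0.000) + (0.778, 0.778) = (33.578, 0.778) m/s.
Speed = |(33.578, 0.778)| = 33.587 m/s.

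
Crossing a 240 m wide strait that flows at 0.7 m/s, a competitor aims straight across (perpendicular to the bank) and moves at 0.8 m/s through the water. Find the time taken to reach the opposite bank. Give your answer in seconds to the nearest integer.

The component of the competitor's velocity perpendicular to the bank is 0.8 m/s.
The current is parallel to the bank, so it does not affect the crossing time.
Time = 240 / 0.800 = 300.000 s.

300 s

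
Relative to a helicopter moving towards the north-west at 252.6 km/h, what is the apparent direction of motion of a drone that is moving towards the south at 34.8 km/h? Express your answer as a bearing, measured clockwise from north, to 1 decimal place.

140.1°

Taking east as x and north as y: drone velocity = (0.000, -34.800) km/h; helicopter velocity = (-178.615, 178.615) km/h.
Velocity of drone relative to helicopter = (0.000, -34.800) − (-178.615, 178.615) = (178.615, -213.415) km/h.
Bearing = atan2(178.62, -213.42) = 140.07° clockwise from north.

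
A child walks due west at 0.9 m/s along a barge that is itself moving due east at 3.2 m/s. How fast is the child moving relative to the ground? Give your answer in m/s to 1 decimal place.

2.3 m/s

Taking east as x and north as y: barge velocity = (3.200, 0.000) m/s; child velocity relative to barge = (-0.900, 0.000) m/s.
Velocity relative to ground = (3.200, 0.000) + (-0.900, 0.000) = (2.300, 0.000) m/s.
Speed = |(2.300, 0.000)| = 2.300 m/s.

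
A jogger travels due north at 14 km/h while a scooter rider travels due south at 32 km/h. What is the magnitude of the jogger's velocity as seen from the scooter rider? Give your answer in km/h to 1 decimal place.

Taking east as x and north as y: jogger velocity = (0.000, 14.000) km/h; scooter rider velocity = (0.000, -32.000) km/h.
Velocity of jogger relative to scooter rider = (0.000, 14.000) − (0.000, -32.000) = (0.000, 46.000) km/h.
Magnitude = |(0.000, 46.000)| = 46.000 km/h.

46.0 km/h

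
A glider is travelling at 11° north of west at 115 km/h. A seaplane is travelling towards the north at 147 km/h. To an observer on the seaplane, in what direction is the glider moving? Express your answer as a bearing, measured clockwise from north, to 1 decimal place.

Taking east as x and north as y: glider velocity = (-112.887, 21.943) km/h; seaplane velocity = (0.000, 147.000) km/h.
Velocity of glider relative to seaplane = (-112.887, 21.943) − (0.000, 147.000) = (-112.887, -125.057) km/h.
Bearing = atan2(-112.89, -125.06) = 222.07° clockwise from north.

222.1°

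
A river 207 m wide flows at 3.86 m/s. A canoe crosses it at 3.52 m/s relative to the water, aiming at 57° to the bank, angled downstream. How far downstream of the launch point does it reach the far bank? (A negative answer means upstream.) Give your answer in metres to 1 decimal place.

405.1 m

Perpendicular speed = 2.952 m/s; crossing time = 207 / 2.952 = 70.119 s.
Net downstream speed = 5.777 m/s.
Drift = 5.777 × 70.119 = 405.087 m (downstream).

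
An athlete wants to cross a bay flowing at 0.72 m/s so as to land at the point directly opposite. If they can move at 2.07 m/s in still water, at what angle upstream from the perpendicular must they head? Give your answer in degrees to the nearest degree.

20°

To cancel the current, the upstream component of the athlete's velocity must equal the flow: 2.07 sin θ = 0.72.
sin θ = 0.72 / 2.07 = 0.3478.
θ = arcsin(0.3478) = 20.354°.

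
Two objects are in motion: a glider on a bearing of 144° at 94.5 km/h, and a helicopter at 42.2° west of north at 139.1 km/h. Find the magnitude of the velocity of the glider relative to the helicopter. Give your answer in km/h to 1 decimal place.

Taking east as x and north as y: glider velocity = (55.546, -76.452) km/h; helicopter velocity = (-93.436, 103.046) km/h.
Velocity of glider relative to helicopter = (55.546, -76.452) − (-93.436, 103.046) = (148.982, -179.498) km/h.
Magnitude = |(148.982, -179.498)| = 233.271 km/h.

233.3 km/h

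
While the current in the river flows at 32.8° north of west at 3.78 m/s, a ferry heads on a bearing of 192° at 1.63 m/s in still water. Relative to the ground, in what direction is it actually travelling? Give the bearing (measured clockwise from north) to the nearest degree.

Taking east as x and north as y: velocity relative to the water = (-0.339, -1.594) m/s; the water relative to ground = (-3.177, 2.048) m/s.
Velocity relative to ground = (-0.339, -1.594) + (-3.177, 2.048) = (-3.516, 0.453) m/s.
Bearing = atan2(-3.52, 0.45) = 277.35° clockwise from north.

277°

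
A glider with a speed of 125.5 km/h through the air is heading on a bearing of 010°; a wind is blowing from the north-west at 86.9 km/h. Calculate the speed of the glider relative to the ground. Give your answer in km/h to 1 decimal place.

Taking east as x and north as y: velocity relative to the air = (21.793, 123.593) km/h; the air relative to ground = (61.448, -61.448) km/h.
Velocity relative to ground = (21.793, 123.593) + (61.448, -61.448) = (83.240, 62.146) km/h.
Speed = |(83.240, 62.146)| = 103.880 km/h.

103.9 km/h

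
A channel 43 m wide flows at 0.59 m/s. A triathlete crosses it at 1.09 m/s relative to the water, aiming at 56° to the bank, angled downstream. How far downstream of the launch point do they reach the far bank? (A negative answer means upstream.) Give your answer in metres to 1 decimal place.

Perpendicular speed = 0.904 m/s; crossing time = 43 / 0.904 = 47.585 s.
Net downstream speed = 1.200 m/s.
Drift = 1.200 × 47.585 = 57.079 m (downstream).

57.1 m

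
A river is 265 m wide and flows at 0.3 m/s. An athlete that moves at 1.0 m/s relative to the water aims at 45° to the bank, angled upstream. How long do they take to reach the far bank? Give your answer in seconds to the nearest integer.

375 s

The component of the athlete's velocity perpendicular to the bank is 1.0 × sin 45° = 0.707 m/s.
The flow acts along the bank and has no component across it.
Time = 265 / 0.707 = 374.767 s.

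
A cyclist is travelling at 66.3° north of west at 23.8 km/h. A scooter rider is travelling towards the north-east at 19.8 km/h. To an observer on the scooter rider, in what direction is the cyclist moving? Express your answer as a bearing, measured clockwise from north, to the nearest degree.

Taking east as x and north as y: cyclist velocity = (-9.566, 21.793) km/h; scooter rider velocity = (14.001, 14.001) km/h.
Velocity of cyclist relative to scooter rider = (-9.566, 21.793) − (14.001, 14.001) = (-23.567, 7.792) km/h.
Bearing = atan2(-23.57, 7.79) = 288.30° clockwise from north.

288°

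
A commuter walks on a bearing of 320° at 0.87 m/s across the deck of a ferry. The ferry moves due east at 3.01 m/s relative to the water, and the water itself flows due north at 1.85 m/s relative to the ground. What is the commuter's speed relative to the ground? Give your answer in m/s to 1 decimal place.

In east/north components (m/s): commuter relative to ferry = (-0.559, 0.666); ferry relative to water = (3.010, 0.000); water relative to ground = (0.000, 1.850).
Sum = (2.451, 2.516) m/s.
Speed = |(2.451, 2.516)| = 3.513 m/s.

3.5 m/s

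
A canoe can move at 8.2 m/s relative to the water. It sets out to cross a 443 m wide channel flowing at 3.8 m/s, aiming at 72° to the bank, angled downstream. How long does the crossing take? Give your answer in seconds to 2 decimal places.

56.80 s

The component of the canoe's velocity perpendicular to the bank is 8.2 × sin 72° = 7.799 m/s.
The current is parallel to the bank, so it does not affect the crossing time.
Time = 443 / 7.799 = 56.805 s.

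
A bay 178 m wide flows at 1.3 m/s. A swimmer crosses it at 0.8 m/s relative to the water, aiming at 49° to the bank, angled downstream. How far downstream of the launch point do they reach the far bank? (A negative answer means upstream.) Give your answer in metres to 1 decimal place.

538.0 m

Perpendicular speed = 0.604 m/s; crossing time = 178 / 0.604 = 294.815 s.
Net downstream speed = 1.825 m/s.
Drift = 1.825 × 294.815 = 537.993 m (downstream).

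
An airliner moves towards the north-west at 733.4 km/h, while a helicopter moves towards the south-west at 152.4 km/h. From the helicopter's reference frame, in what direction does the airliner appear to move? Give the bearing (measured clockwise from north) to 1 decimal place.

Taking east as x and north as y: airliner velocity = (-518.592, 518.592) km/h; helicopter velocity = (-107.763, -107.763) km/h.
Velocity of airliner relative to helicopter = (-518.592, 518.592) − (-107.763, -107.763) = (-410.829, 626.355) km/h.
Bearing = atan2(-410.83, 626.36) = 326.74° clockwise from north.

326.7°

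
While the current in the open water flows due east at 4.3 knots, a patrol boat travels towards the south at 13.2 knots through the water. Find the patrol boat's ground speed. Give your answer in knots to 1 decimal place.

Taking east as x and north as y: velocity relative to the water = (0.000, -13.200) knots; the water relative to ground = (4.300, 0.000) knots.
Velocity relative to ground = (0.000, -13.200) + (4.300, 0.000) = (4.300, -13.200) knots.
Speed = |(4.300, -13.200)| = 13.883 knots.

13.9 knots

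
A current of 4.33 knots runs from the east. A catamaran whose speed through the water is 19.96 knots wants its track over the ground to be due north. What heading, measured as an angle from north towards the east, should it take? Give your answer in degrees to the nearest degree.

13°

The current pushes perpendicular to the desired track; the heading must have a component into the current equal to 4.33 knots: 19.96 sin θ = 4.33.
sin θ = 0.2169, so θ = 12.529°.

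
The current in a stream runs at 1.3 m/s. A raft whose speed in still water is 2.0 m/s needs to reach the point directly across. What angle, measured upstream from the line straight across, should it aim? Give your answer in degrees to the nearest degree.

To cancel the current, the upstream component of the raft's velocity must equal the flow: 2.0 sin θ = 1.3.
sin θ = 1.3 / 2.0 = 0.6500.
θ = arcsin(0.6500) = 40.542°.

41°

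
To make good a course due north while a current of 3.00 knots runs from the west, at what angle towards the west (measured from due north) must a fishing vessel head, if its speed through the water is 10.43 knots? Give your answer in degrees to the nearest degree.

17°

The current pushes perpendicular to the desired track; the heading must have a component into the current equal to 3.00 knots: 10.43 sin θ = 3.00.
sin θ = 0.2876, so θ = 16.716°.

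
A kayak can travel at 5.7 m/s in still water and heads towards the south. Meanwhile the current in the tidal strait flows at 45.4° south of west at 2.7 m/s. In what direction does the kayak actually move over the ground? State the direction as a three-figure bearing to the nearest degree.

Taking east as x and north as y: velocity relative to the water = (0.000, -5.700) m/s; the water relative to ground = (-1.896, -1.922) m/s.
Velocity relative to ground = (0.000, -5.700) + (-1.896, -1.922) = (-1.896, -7.622) m/s.
Bearing = atan2(-1.90, -7.62) = 193.97° clockwise from north.

194°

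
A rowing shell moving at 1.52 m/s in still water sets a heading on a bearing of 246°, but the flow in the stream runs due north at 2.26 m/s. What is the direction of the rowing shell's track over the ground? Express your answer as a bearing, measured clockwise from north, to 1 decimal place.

Taking east as x and north as y: velocity relative to the water = (-1.389, -0.618) m/s; the water relative to ground = (0.000, 2.260) m/s.
Velocity relative to ground = (-1.389, -0.618) + (0.000, 2.260) = (-1.389, 1.642) m/s.
Bearing = atan2(-1.39, 1.64) = 319.78° clockwise from north.

319.8°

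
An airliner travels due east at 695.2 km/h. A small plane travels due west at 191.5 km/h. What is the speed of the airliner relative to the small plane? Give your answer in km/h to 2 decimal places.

886.70 km/h

Taking east as x and north as y: airliner velocity = (695.200, 0.000) km/h; small plane velocity = (-191.500, 0.000) km/h.
Velocity of airliner relative to small plane = (695.200, 0.000) − (-191.500, 0.000) = (886.700, 0.000) km/h.
Magnitude = |(886.700, 0.000)| = 886.700 km/h.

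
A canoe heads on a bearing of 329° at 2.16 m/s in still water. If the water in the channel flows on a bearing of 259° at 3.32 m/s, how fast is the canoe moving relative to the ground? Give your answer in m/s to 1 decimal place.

Taking east as x and north as y: velocity relative to the water = (-1.112, 1.851) m/s; the water relative to ground = (-3.259, -0.633) m/s.
Velocity relative to ground = (-1.112, 1.851) + (-3.259, -0.633) = (-4.371, 1.218) m/s.
Speed = |(-4.371, 1.218)| = 4.538 m/s.

4.5 m/s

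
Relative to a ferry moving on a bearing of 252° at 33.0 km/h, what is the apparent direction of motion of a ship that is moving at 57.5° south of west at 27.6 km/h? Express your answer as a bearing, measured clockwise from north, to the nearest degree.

Taking east as x and north as y: ship velocity = (-14.829, -23.278) km/h; ferry velocity = (-31.385, -10.198) km/h.
Velocity of ship relative to ferry = (-14.829, -23.278) − (-31.385, -10.198) = (16.555, -13.080) km/h.
Bearing = atan2(16.56, -13.08) = 128.31° clockwise from north.

128°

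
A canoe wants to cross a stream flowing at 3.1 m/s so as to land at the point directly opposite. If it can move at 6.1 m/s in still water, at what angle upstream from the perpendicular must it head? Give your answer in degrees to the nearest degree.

31°

To cancel the current, the upstream component of the canoe's velocity must equal the flow: 6.1 sin θ = 3.1.
sin θ = 3.1 / 6.1 = 0.5082.
θ = arcsin(0.5082) = 30.544°.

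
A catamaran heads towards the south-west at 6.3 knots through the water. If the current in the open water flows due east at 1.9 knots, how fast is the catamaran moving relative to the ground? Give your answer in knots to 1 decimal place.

Taking east as x and north as y: velocity relative to the water = (-4.455, -4.455) knots; the water relative to ground = (1.900, 0.000) knots.
Velocity relative to ground = (-4.455, -4.455) + (1.900, 0.000) = (-2.555, -4.455) knots.
Speed = |(-2.555, -4.455)| = 5.135 knots.

5.1 knots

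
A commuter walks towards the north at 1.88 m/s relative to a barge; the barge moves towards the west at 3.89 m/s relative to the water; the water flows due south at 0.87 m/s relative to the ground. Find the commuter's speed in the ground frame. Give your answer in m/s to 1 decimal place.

4.0 m/s

In east/north components (m/s): commuter relative to barge = (0.000, 1.880); barge relative to water = (-3.890, 0.000); water relative to ground = (0.000, -0.870).
Sum = (-3.890, 1.010) m/s.
Speed = |(-3.890, 1.010)| = 4.019 m/s.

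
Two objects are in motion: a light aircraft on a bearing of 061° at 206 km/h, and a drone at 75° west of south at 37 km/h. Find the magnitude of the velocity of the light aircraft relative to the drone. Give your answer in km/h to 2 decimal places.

Taking east as x and north as y: light aircraft velocity = (180.172, 99.871) km/h; drone velocity = (-35.739, -9.576) km/h.
Velocity of light aircraft relative to drone = (180.172, 99.871) − (-35.739, -9.576) = (215.911, 109.447) km/h.
Magnitude = |(215.911, 109.447)| = 242.066 km/h.

242.07 km/h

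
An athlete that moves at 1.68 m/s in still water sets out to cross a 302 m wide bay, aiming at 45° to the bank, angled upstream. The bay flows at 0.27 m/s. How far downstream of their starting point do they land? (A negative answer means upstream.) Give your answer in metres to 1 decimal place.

-233.4 m

Perpendicular speed = 1.188 m/s; crossing time = 302 / 1.188 = 254.222 s.
Net downstream speed = -0.918 m/s.
Drift = -0.918 × 254.222 = -233.360 m (upstream).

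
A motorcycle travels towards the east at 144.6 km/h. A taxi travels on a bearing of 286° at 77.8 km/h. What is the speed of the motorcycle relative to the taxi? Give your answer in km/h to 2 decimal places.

Taking east as x and north as y: motorcycle velocity = (144.600, 0.000) km/h; taxi velocity = (-74.786, 21.445) km/h.
Velocity of motorcycle relative to taxi = (144.600, 0.000) − (-74.786, 21.445) = (219.386, -21.445) km/h.
Magnitude = |(219.386, -21.445)| = 220.432 km/h.

220.43 km/h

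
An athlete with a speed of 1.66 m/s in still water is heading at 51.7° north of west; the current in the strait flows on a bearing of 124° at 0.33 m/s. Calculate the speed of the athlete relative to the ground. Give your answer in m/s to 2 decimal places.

1.35 m/s

Taking east as x and north as y: velocity relative to the water = (-1.029, 1.303) m/s; the water relative to ground = (0.274, -0.185) m/s.
Velocity relative to ground = (-1.029, 1.303) + (0.274, -0.185) = (-0.755, 1.118) m/s.
Speed = |(-0.755, 1.118)| = 1.349 m/s.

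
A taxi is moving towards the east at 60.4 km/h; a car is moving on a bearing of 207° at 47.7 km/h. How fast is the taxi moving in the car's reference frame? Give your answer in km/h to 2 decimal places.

Taking east as x and north as y: taxi velocity = (60.400, 0.000) km/h; car velocity = (-21.655, -42.501) km/h.
Velocity of taxi relative to car = (60.400, 0.000) − (-21.655, -42.501) = (82.055, 42.501) km/h.
Magnitude = |(82.055, 42.501)| = 92.409 km/h.

92.41 km/h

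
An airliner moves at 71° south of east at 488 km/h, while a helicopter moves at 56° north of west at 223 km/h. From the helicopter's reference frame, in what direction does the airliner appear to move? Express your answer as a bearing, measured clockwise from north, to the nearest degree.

Taking east as x and north as y: airliner velocity = (158.877, -461.413) km/h; helicopter velocity = (-124.700, 184.875) km/h.
Velocity of airliner relative to helicopter = (158.877, -461.413) − (-124.700, 184.875) = (283.577, -646.288) km/h.
Bearing = atan2(283.58, -646.29) = 156.31° clockwise from north.

156°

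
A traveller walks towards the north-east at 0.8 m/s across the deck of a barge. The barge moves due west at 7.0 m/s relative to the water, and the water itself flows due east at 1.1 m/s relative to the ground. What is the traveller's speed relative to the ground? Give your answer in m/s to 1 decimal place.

In east/north components (m/s): traveller relative to barge = (0.566, 0.566); barge relative to water = (-7.000, 0.000); water relative to ground = (1.100, 0.000).
Sum = (-5.334, 0.566) m/s.
Speed = |(-5.334, 0.566)| = 5.364 m/s.

5.4 m/s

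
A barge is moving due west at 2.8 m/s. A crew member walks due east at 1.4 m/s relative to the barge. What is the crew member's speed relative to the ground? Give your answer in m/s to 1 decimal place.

Taking east as x and north as y: barge velocity = (-2.800, 0.000) m/s; crew member velocity relative to barge = (1.400, 0.000) m/s.
Velocity relative to ground = (-2.800, 0.000) + (1.400, 0.000) = (-1.400, 0.000) m/s.
Speed = |(-1.400, 0.000)| = 1.400 m/s.

1.4 m/s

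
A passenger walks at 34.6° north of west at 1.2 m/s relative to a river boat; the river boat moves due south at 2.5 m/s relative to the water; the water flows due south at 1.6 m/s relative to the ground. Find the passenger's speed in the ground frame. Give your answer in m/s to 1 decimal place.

3.6 m/s

In east/north components (m/s): passenger relative to river boat = (-0.988, 0.681); river boat relative to water = (0.000, -2.500); water relative to ground = (0.000, -1.600).
Sum = (-0.988, -3.419) m/s.
Speed = |(-0.988, -3.419)| = 3.558 m/s.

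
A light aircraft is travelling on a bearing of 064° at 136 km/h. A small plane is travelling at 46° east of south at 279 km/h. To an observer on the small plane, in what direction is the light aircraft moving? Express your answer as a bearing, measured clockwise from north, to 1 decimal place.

Taking east as x and north as y: light aircraft velocity = (122.236, 59.618) km/h; small plane velocity = (200.696, -193.810) km/h.
Velocity of light aircraft relative to small plane = (122.236, 59.618) − (200.696, -193.810) = (-78.460, 253.428) km/h.
Bearing = atan2(-78.46, 253.43) = 342.80° clockwise from north.

342.8°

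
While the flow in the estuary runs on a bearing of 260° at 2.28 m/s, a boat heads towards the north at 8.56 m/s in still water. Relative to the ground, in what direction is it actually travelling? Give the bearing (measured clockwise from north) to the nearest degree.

Taking east as x and north as y: velocity relative to the water = (0.000, 8.560) m/s; the water relative to ground = (-2.245, -0.396) m/s.
Velocity relative to ground = (0.000, 8.560) + (-2.245, -0.396) = (-2.245, 8.164) m/s.
Bearing = atan2(-2.25, 8.16) = 344.62° clockwise from north.

345°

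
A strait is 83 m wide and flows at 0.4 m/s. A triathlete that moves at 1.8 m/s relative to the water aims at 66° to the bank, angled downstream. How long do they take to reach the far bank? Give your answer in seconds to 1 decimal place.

The component of the triathlete's velocity perpendicular to the bank is 1.8 × sin 66° = 1.644 m/s.
Only the cross-stream component determines the crossing time; the current contributes nothing perpendicular to the bank.
Time = 83 / 1.644 = 50.475 s.

50.5 s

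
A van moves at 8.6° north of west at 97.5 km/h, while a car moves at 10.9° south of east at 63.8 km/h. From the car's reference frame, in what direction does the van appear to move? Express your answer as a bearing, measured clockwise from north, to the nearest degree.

280°

Taking east as x and north as y: van velocity = (-96.404, 14.580) km/h; car velocity = (62.649, -12.064) km/h.
Velocity of van relative to car = (-96.404, 14.580) − (62.649, -12.064) = (-159.053, 26.644) km/h.
Bearing = atan2(-159.05, 26.64) = 279.51° clockwise from north.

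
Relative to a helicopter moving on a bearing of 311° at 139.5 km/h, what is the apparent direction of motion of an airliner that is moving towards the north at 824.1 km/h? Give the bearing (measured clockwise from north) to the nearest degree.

008°

Taking east as x and north as y: airliner velocity = (0.000, 824.100) km/h; helicopter velocity = (-105.282, 91.520) km/h.
Velocity of airliner relative to helicopter = (0.000, 824.100) − (-105.282, 91.520) = (105.282, 732.580) km/h.
Bearing = atan2(105.28, 732.58) = 8.18° clockwise from north.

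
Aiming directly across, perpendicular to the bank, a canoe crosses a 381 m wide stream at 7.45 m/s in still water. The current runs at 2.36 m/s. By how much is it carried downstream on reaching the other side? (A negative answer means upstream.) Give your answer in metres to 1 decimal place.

120.7 m

Perpendicular speed = 7.450 m/s; crossing time = 381 / 7.450 = 51.141 s.
Net downstream speed = 2.360 m/s.
Drift = 2.360 × 51.141 = 120.693 m (downstream).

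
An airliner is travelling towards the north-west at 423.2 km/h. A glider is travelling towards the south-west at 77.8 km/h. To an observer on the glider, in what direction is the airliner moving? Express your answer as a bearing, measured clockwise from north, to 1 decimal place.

Taking east as x and north as y: airliner velocity = (-299.248, 299.248) km/h; glider velocity = (-55.013, -55.013) km/h.
Velocity of airliner relative to glider = (-299.248, 299.248) − (-55.013, -55.013) = (-244.235, 354.260) km/h.
Bearing = atan2(-244.23, 354.26) = 325.42° clockwise from north.

325.4°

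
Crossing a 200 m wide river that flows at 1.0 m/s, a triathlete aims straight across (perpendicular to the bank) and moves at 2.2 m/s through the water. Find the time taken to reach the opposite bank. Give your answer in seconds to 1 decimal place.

90.9 s

The component of the triathlete's velocity perpendicular to the bank is 2.2 m/s.
The current is parallel to the bank, so it does not affect the crossing time.
Time = 200 / 2.200 = 90.909 s.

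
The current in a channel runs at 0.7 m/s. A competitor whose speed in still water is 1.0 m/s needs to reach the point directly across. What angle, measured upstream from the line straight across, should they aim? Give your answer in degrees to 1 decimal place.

44.4°

To cancel the current, the upstream component of the competitor's velocity must equal the flow: 1.0 sin θ = 0.7.
sin θ = 0.7 / 1.0 = 0.7000.
θ = arcsin(0.7000) = 44.427°.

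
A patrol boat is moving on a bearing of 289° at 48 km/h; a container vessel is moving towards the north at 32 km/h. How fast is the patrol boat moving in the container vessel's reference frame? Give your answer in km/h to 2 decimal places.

Taking east as x and north as y: patrol boat velocity = (-45.385, 15.627) km/h; container vessel velocity = (0.000, 32.000) km/h.
Velocity of patrol boat relative to container vessel = (-45.385, 15.627) − (0.000, 32.000) = (-45.385, -16.373) km/h.
Magnitude = |(-45.385, -16.373)| = 48.248 km/h.

48.25 km/h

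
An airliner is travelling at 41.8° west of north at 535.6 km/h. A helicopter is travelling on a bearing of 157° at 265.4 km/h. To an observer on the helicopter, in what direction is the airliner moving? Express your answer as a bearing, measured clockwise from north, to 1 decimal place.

324.4°

Taking east as x and north as y: airliner velocity = (-356.995, 399.277) km/h; helicopter velocity = (103.700, -244.302) km/h.
Velocity of airliner relative to helicopter = (-356.995, 399.277) − (103.700, -244.302) = (-460.695, 643.579) km/h.
Bearing = atan2(-460.69, 643.58) = 324.40° clockwise from north.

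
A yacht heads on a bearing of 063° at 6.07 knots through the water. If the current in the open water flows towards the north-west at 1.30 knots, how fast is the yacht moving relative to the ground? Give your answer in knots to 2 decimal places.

5.80 knots

Taking east as x and north as y: velocity relative to the water = (5.408, 2.756) knots; the water relative to ground = (-0.919, 0.919) knots.
Velocity relative to ground = (5.408, 2.756) + (-0.919, 0.919) = (4.489, 3.675) knots.
Speed = |(4.489, 3.675)| = 5.802 knots.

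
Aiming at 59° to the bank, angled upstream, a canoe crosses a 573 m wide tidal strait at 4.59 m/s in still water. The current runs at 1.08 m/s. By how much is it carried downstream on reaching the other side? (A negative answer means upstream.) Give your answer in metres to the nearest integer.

Perpendicular speed = 3.934 m/s; crossing time = 573 / 3.934 = 145.639 s.
Net downstream speed = -1.284 m/s.
Drift = -1.284 × 145.639 = -187.004 m (upstream).

-187 m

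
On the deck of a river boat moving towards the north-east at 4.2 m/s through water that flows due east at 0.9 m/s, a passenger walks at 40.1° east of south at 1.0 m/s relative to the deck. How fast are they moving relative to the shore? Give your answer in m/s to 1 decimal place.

5.0 m/s

In east/north components (m/s): passenger relative to river boat = (0.644, -0.765); river boat relative to water = (2.970, 2.970); water relative to ground = (0.900, 0.000).
Sum = (4.514, 2.205) m/s.
Speed = |(4.514, 2.205)| = 5.024 m/s.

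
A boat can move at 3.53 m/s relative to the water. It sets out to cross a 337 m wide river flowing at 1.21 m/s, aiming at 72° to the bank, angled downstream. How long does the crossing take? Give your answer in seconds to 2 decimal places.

100.38 s

The component of the boat's velocity perpendicular to the bank is 3.53 × sin 72° = 3.357 m/s.
The current is parallel to the bank, so it does not affect the crossing time.
Time = 337 / 3.357 = 100.380 s.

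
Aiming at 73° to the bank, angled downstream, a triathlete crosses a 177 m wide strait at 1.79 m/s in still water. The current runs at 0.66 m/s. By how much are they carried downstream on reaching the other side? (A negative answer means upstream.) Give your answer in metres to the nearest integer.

122 m

Perpendicular speed = 1.712 m/s; crossing time = 177 / 1.712 = 103.401 s.
Net downstream speed = 1.183 m/s.
Drift = 1.183 × 103.401 = 122.359 m (downstream).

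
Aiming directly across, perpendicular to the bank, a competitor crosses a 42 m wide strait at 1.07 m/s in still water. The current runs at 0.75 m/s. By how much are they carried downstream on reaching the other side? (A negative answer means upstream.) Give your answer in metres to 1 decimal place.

Perpendicular speed = 1.070 m/s; crossing time = 42 / 1.070 = 39.252 s.
Net downstream speed = 0.750 m/s.
Drift = 0.750 × 39.252 = 29.439 m (downstream).

29.4 m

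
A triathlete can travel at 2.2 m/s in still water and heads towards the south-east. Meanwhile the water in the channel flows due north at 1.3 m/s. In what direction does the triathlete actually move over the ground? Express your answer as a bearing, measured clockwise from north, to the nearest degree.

Taking east as x and north as y: velocity relative to the water = (1.556, -1.556) m/s; the water relative to ground = (0.000, 1.300) m/s.
Velocity relative to ground = (1.556, -1.556) + (0.000, 1.300) = (1.556, -0.256) m/s.
Bearing = atan2(1.56, -0.26) = 99.33° clockwise from north.

099°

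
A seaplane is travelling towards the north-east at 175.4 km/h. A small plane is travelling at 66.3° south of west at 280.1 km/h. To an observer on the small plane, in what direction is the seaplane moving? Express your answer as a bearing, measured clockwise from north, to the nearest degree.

032°

Taking east as x and north as y: seaplane velocity = (124.027, 124.027) km/h; small plane velocity = (-112.586, -256.477) km/h.
Velocity of seaplane relative to small plane = (124.027, 124.027) − (-112.586, -256.477) = (236.612, 380.504) km/h.
Bearing = atan2(236.61, 380.50) = 31.87° clockwise from north.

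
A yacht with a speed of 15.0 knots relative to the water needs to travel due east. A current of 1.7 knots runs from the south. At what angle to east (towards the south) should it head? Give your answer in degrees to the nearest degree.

The current pushes perpendicular to the desired track; the heading must have a component into the current equal to 1.7 knots: 15.0 sin θ = 1.7.
sin θ = 0.1133, so θ = 6.508°.

7°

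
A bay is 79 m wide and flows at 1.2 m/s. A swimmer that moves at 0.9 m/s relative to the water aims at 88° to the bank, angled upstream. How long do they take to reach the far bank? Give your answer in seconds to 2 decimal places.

The component of the swimmer's velocity perpendicular to the bank is 0.9 × sin 88° = 0.899 m/s.
Only the cross-stream component determines the crossing time; the current contributes nothing perpendicular to the bank.
Time = 79 / 0.899 = 87.831 s.

87.83 s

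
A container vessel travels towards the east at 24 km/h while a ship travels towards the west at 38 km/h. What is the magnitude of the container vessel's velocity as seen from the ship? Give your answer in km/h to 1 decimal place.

Taking east as x and north as y: container vessel velocity = (24.000, 0.000) km/h; ship velocity = (-38.000, 0.000) km/h.
Velocity of container vessel relative to ship = (24.000, 0.000) − (-38.000, 0.000) = (62.000, 0.000) km/h.
Magnitude = |(62.000, 0.000)| = 62.000 km/h.

62.0 km/h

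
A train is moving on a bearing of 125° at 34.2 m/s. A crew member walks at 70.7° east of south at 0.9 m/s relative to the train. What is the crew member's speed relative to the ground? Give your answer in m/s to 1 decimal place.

35.1 m/s

Taking east as x and north as y: train velocity = (28.015, -19.616) m/s; crew member velocity relative to train = (0.849, -0.297) m/s.
Velocity relative to ground = (28.015, -19.616) + (0.849, -0.297) = (28.864, -19.914) m/s.
Speed = |(28.864, -19.914)| = 35.067 m/s.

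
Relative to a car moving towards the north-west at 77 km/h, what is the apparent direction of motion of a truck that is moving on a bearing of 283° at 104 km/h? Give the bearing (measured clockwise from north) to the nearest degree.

Taking east as x and north as y: truck velocity = (-101.334, 23.395) km/h; car velocity = (-54.447, 54.447) km/h.
Velocity of truck relative to car = (-101.334, 23.395) − (-54.447, 54.447) = (-46.887, -31.052) km/h.
Bearing = atan2(-46.89, -31.05) = 236.48° clockwise from north.

236°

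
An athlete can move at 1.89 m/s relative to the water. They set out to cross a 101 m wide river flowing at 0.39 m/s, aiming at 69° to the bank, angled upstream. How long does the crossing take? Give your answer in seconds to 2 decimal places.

The component of the athlete's velocity perpendicular to the bank is 1.89 × sin 69° = 1.764 m/s.
The flow acts along the bank and has no component across it.
Time = 101 / 1.764 = 57.241 s.

57.24 s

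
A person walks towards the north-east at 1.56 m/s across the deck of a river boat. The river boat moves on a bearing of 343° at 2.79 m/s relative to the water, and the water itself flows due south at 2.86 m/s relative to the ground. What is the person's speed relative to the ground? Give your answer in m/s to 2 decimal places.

In east/north components (m/s): person relative to river boat = (1.103, 1.103); river boat relative to water = (-0.816, 2.668); water relative to ground = (0.000, -2.860).
Sum = (0.287, 0.911) m/s.
Speed = |(0.287, 0.911)| = 0.955 m/s.

0.96 m/s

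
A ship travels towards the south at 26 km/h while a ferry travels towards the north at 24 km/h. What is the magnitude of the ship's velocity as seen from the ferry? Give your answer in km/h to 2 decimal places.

Taking east as x and north as y: ship velocity = (0.000, -26.000) km/h; ferry velocity = (0.000, 24.000) km/h.
Velocity of ship relative to ferry = (0.000, -26.000) − (0.000, 24.000) = (0.000, -50.000) km/h.
Magnitude = |(0.000, -50.000)| = 50.000 km/h.

50.00 km/h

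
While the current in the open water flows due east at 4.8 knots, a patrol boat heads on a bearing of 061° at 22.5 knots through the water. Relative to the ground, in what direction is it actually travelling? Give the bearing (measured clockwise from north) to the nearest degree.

Taking east as x and north as y: velocity relative to the water = (19.679, 10.908) knots; the water relative to ground = (4.800, 0.000) knots.
Velocity relative to ground = (19.679, 10.908) + (4.800, 0.000) = (24.479, 10.908) knots.
Bearing = atan2(24.48, 10.91) = 65.98° clockwise from north.

066°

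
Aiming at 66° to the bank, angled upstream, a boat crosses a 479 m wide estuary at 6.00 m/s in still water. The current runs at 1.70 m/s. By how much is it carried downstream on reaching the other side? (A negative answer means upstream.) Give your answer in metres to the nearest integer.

Perpendicular speed = 5.481 m/s; crossing time = 479 / 5.481 = 87.388 s.
Net downstream speed = -0.740 m/s.
Drift = -0.740 × 87.388 = -64.704 m (upstream).

-65 m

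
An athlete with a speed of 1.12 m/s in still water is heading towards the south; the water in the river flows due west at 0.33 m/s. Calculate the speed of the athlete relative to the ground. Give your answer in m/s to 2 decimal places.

Taking east as x and north as y: velocity relative to the water = (0.000, -1.120) m/s; the water relative to ground = (-0.330, 0.000) m/s.
Velocity relative to ground = (0.000, -1.120) + (-0.330, 0.000) = (-0.330, -1.120) m/s.
Speed = |(-0.330, -1.120)| = 1.168 m/s.

1.17 m/s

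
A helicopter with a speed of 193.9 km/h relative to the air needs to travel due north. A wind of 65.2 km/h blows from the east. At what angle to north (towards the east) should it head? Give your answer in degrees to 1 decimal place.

19.6°

The wind pushes perpendicular to the desired track; the heading must have a component into the wind equal to 65.2 km/h: 193.9 sin θ = 65.2.
sin θ = 0.3363, so θ = 19.649°.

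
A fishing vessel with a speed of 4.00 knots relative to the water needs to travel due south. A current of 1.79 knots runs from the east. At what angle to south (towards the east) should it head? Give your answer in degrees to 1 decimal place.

The current pushes perpendicular to the desired track; the heading must have a component into the current equal to 1.79 knots: 4.00 sin θ = 1.79.
sin θ = 0.4475, so θ = 26.583°.

26.6°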